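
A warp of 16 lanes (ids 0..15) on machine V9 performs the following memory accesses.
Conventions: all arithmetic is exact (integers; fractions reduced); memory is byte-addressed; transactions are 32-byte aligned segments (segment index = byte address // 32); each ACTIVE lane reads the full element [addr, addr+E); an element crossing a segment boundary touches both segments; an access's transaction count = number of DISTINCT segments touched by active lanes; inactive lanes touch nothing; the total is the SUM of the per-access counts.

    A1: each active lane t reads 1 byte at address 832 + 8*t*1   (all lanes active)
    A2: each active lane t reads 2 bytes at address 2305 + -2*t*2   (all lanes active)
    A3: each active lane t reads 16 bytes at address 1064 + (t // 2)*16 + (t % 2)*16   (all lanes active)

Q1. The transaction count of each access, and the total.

A1: 4 transactions
A2: 3 transactions
A3: 5 transactions

Answer: 4,3,5; total 12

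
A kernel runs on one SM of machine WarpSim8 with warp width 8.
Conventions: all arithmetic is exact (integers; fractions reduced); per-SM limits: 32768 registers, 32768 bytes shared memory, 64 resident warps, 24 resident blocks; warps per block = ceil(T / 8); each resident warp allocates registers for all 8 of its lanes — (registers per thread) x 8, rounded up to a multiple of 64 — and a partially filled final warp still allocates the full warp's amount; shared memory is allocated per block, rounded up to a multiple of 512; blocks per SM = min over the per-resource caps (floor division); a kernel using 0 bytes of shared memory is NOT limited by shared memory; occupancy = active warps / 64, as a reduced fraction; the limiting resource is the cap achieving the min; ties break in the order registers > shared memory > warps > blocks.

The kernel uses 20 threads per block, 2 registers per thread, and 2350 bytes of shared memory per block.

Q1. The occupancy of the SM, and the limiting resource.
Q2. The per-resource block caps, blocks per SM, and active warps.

Answer: occupancy 9/16, limited by shared memory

registers: 170 blocks
shared memory: 12 blocks
warps: 21 blocks
blocks: 24 blocks

Answer: 12 blocks, 36 active warps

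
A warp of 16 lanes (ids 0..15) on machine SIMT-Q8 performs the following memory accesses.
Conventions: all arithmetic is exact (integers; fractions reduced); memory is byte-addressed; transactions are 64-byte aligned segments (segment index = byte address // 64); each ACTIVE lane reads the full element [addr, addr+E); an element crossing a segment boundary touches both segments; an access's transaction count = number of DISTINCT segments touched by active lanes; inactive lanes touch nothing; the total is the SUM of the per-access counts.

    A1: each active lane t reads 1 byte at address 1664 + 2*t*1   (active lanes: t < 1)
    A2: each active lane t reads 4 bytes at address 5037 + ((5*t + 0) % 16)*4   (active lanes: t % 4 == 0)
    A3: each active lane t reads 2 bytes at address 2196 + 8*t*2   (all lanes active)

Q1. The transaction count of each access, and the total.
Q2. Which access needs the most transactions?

A1: 1 transaction
A2: 2 transactions
A3: 5 transactions

Answer: 1,2,5; total 8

Answer: A3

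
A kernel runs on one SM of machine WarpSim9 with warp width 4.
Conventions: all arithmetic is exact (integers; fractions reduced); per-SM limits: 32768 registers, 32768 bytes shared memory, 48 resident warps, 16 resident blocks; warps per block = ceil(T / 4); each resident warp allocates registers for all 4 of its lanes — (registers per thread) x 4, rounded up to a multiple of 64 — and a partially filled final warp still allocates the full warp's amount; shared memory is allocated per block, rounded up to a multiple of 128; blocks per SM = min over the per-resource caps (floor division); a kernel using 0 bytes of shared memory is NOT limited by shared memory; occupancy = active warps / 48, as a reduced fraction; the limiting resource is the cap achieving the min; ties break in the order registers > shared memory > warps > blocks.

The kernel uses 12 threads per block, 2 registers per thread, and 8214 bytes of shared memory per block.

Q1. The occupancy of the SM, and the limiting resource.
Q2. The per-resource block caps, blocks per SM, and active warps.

Answer: occupancy 3/16, limited by shared memory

registers: 170 blocks
shared memory: 3 blocks
warps: 16 blocks
blocks: 16 blocks

Answer: 3 blocks, 9 active warps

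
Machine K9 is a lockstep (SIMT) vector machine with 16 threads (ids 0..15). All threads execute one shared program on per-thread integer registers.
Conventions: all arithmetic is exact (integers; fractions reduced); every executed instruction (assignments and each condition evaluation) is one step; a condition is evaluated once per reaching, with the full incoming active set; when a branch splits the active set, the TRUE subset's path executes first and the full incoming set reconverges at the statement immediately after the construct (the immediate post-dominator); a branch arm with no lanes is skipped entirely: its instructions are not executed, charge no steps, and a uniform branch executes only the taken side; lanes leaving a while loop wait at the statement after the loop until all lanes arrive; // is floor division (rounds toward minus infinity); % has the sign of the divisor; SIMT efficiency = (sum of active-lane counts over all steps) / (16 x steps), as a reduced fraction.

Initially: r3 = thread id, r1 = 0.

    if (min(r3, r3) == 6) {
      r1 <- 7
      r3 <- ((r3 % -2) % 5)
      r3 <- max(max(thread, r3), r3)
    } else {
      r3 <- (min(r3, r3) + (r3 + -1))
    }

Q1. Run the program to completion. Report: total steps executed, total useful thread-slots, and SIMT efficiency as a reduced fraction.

Answer: 5 steps, 34 useful, 17/40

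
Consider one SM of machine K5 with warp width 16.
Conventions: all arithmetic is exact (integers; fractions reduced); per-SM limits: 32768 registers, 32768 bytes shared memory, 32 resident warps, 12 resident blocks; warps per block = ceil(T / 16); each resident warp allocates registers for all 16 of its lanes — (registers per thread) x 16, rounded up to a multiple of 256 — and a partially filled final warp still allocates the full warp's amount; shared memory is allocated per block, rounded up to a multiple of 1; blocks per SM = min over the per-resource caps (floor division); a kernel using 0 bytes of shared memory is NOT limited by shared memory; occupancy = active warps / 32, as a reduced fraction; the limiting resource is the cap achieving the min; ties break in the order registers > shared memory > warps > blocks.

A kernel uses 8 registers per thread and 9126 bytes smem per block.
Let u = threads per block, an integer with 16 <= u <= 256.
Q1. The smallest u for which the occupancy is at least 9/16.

Answer: u = 81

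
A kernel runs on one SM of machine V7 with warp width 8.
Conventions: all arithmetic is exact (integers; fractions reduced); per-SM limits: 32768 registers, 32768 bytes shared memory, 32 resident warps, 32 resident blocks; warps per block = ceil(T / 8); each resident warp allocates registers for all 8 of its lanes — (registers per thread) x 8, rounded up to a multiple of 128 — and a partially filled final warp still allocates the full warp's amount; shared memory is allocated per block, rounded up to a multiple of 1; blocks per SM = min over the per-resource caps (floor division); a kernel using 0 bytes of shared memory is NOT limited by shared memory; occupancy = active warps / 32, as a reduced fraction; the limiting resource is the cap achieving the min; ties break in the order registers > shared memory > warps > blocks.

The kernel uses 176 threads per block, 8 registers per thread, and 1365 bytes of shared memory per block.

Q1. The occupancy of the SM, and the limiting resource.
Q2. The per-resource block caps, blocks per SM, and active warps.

Answer: occupancy 11/16, limited by warps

registers: 11 blocks
shared memory: 24 blocks
warps: 1 block
blocks: 32 blocks

Answer: 1 block, 22 active warps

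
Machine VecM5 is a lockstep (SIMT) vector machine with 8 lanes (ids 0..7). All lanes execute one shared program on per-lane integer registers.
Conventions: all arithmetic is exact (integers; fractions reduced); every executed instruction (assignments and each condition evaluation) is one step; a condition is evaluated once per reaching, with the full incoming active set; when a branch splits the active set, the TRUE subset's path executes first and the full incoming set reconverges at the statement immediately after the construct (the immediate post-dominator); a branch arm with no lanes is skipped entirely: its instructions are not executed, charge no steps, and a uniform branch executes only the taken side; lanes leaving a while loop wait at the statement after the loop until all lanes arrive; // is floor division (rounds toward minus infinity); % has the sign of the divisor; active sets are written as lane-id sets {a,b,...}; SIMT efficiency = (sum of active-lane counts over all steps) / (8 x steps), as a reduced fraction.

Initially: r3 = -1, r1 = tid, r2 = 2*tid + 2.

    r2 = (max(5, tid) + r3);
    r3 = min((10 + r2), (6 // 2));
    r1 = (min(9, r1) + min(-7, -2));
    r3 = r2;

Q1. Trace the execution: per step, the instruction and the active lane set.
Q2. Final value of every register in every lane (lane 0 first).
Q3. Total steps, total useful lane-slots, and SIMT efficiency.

step 0: r2 <- (max(5, tid) + r3)     {0,1,2,3,4,5,6,7}
step 1: r3 <- min((10 + r2), (6 // 2)) {0,1,2,3,4,5,6,7}
step 2: r1 <- (min(9, r1) + min(-7, -2)) {0,1,2,3,4,5,6,7}
step 3: r3 <- r2                     {0,1,2,3,4,5,6,7}

Answer: 4 steps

r3: 4,4,4,4,4,4,5,6
r1: -7,-6,-5,-4,-3,-2,-1,0
r2: 4,4,4,4,4,4,5,6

steps = 4; useful = 32; efficiency = 32/32 = 1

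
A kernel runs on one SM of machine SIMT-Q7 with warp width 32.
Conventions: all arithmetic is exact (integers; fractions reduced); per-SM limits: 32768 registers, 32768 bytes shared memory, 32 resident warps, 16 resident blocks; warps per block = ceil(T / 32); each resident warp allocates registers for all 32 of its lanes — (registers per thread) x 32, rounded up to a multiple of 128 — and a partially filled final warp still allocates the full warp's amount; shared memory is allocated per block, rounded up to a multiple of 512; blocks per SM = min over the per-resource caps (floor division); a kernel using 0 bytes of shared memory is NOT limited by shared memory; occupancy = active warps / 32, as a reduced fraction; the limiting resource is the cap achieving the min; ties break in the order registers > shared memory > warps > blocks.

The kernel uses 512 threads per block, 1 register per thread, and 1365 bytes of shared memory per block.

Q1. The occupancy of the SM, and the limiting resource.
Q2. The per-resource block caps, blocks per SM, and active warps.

Answer: occupancy 1, limited by warps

registers: 16 blocks
shared memory: 21 blocks
warps: 2 blocks
blocks: 16 blocks

Answer: 2 blocks, 32 active warps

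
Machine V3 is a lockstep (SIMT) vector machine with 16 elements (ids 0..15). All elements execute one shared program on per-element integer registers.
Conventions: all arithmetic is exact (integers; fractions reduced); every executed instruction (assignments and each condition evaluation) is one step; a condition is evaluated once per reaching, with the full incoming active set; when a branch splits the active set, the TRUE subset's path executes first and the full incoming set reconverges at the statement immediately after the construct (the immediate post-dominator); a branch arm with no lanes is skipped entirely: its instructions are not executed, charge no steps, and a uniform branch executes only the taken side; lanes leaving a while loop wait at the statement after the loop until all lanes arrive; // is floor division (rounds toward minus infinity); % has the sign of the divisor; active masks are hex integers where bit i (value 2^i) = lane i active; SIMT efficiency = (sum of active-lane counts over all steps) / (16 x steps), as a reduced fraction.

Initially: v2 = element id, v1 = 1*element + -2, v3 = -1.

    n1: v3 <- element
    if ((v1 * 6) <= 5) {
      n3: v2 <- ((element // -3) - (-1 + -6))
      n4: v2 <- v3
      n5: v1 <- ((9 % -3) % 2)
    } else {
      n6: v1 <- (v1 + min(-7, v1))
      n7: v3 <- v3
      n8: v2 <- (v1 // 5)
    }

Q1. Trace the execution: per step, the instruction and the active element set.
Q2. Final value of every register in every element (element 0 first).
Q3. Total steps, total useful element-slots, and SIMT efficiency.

step 0: v3 <- element                0xffff
step 1: eval ((v1 * 6) <= 5)         0xffff
step 2: v2 <- ((element // -3) - (-1 + -6)) 0x0007
step 3: v2 <- v3                     0x0007
step 4: v1 <- ((9 % -3) % 2)         0x0007
step 5: v1 <- (v1 + min(-7, v1))     0xfff8
step 6: v3 <- v3                     0xfff8
step 7: v2 <- (v1 // 5)              0xfff8

Answer: 8 steps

v2: 0,1,2,-2,-1,-1,-1,-1,-1,0,0,0,0,0,1,1
v1: 0,0,0,-6,-5,-4,-3,-2,-1,0,1,2,3,4,5,6
v3: 0,1,2,3,4,5,6,7,8,9,10,11,12,13,14,15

steps = 8; useful = 80; efficiency = 80/128 = 5/8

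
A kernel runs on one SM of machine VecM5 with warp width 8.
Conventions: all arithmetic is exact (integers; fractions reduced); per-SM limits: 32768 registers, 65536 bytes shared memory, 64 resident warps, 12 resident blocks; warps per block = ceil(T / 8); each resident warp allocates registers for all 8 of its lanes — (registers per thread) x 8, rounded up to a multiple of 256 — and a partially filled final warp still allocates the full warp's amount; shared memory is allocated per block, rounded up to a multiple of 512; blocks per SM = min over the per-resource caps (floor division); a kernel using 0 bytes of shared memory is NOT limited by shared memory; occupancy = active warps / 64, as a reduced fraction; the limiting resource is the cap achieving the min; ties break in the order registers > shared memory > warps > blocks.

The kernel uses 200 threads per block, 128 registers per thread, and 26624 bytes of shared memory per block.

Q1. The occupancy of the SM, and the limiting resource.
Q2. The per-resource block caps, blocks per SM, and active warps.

Answer: occupancy 25/64, limited by registers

registers: 1 block
shared memory: 2 blocks
warps: 2 blocks
blocks: 12 blocks

Answer: 1 block, 25 active warps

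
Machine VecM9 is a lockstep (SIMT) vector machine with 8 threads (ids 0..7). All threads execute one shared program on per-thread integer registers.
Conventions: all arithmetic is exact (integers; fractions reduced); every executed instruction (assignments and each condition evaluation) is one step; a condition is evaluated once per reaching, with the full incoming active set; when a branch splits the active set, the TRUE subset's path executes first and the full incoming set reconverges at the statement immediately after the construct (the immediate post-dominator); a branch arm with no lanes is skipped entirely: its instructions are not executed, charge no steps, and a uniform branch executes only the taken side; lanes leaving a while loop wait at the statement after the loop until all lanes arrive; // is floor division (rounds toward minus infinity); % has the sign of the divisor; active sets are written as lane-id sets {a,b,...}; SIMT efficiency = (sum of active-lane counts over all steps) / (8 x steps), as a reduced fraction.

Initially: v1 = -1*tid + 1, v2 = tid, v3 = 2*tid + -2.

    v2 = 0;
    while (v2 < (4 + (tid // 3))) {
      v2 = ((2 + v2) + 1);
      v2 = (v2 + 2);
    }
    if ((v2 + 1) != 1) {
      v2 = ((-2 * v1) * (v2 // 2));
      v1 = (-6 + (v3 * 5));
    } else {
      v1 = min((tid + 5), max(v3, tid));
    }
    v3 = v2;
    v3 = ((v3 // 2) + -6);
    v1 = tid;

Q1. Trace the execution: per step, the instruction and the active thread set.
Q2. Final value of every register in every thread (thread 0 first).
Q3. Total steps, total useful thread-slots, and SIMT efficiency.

step 0: v2 <- 0                      {0,1,2,3,4,5,6,7}
step 1: eval (v2 < (4 + (tid // 3))) {0,1,2,3,4,5,6,7}
step 2: v2 <- ((2 + v2) + 1)         {0,1,2,3,4,5,6,7}
step 3: v2 <- (v2 + 2)               {0,1,2,3,4,5,6,7}
step 4: eval (v2 < (4 + (tid // 3))) {0,1,2,3,4,5,6,7}
step 5: v2 <- ((2 + v2) + 1)         {6,7}
step 6: v2 <- (v2 + 2)               {6,7}
step 7: eval (v2 < (4 + (tid // 3))) {6,7}
step 8: eval ((v2 + 1) != 1)         {0,1,2,3,4,5,6,7}
step 9: v2 <- ((-2 * v1) * (v2 // 2)) {0,1,2,3,4,5,6,7}
step 10: v1 <- (-6 + (v3 * 5))        {0,1,2,3,4,5,6,7}
step 11: v3 <- v2                     {0,1,2,3,4,5,6,7}
step 12: v3 <- ((v3 // 2) + -6)       {0,1,2,3,4,5,6,7}
step 13: v1 <- tid                    {0,1,2,3,4,5,6,7}

Answer: 14 steps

v1: 0,1,2,3,4,5,6,7
v2: -4,0,4,8,12,16,50,60
v3: -8,-6,-4,-2,0,2,19,24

steps = 14; useful = 94; efficiency = 94/112 = 47/56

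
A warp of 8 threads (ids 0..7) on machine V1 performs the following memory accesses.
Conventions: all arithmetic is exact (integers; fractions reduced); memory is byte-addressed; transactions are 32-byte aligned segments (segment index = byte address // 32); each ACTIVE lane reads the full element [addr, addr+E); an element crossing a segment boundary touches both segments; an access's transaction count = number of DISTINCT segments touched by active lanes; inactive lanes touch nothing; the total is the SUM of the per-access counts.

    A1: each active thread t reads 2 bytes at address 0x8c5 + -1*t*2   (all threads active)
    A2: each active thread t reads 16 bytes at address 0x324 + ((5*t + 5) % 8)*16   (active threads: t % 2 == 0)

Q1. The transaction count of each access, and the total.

A1: 2 transactions
A2: 5 transactions

Answer: 2,5; total 7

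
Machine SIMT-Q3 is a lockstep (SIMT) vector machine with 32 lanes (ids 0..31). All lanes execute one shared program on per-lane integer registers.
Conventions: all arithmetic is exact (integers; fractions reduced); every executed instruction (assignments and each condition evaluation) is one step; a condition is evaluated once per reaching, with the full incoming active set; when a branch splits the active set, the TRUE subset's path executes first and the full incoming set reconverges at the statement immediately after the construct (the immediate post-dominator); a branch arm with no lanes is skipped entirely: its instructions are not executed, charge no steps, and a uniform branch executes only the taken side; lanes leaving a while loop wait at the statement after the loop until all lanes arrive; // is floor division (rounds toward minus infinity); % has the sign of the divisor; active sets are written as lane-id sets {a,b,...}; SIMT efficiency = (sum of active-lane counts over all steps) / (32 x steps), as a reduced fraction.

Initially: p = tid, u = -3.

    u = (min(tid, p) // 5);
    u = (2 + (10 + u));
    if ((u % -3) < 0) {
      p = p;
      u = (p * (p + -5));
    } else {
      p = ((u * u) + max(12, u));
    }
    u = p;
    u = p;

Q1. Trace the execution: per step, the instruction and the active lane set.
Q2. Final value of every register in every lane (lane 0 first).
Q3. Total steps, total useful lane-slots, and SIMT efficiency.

step 0: u <- (min(tid, p) // 5)      {0,1,2,3,4,5,6,7,8,9,10,11,12,13,14,15,16,17,18,19,20,21,22,23,24,25,26,27,28,29,30,31}
step 1: u <- (2 + (10 + u))          {0,1,2,3,4,5,6,7,8,9,10,11,12,13,14,15,16,17,18,19,20,21,22,23,24,25,26,27,28,29,30,31}
step 2: eval ((u % -3) < 0)          {0,1,2,3,4,5,6,7,8,9,10,11,12,13,14,15,16,17,18,19,20,21,22,23,24,25,26,27,28,29,30,31}
step 3: p <- p                       {5,6,7,8,9,10,11,12,13,14,20,21,22,23,24,25,26,27,28,29}
step 4: u <- (p * (p + -5))          {5,6,7,8,9,10,11,12,13,14,20,21,22,23,24,25,26,27,28,29}
step 5: p <- ((u * u) + max(12, u))  {0,1,2,3,4,15,16,17,18,19,30,31}
step 6: u <- p                       {0,1,2,3,4,5,6,7,8,9,10,11,12,13,14,15,16,17,18,19,20,21,22,23,24,25,26,27,28,29,30,31}
step 7: u <- p                       {0,1,2,3,4,5,6,7,8,9,10,11,12,13,14,15,16,17,18,19,20,21,22,23,24,25,26,27,28,29,30,31}

Answer: 8 steps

p: 156,156,156,156,156,5,6,7,8,9,10,11,12,13,14,240,240,240,240,240,20,21,22,23,24,25,26,27,28,29,342,342
u: 156,156,156,156,156,5,6,7,8,9,10,11,12,13,14,240,240,240,240,240,20,21,22,23,24,25,26,27,28,29,342,342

steps = 8; useful = 212; efficiency = 212/256 = 53/64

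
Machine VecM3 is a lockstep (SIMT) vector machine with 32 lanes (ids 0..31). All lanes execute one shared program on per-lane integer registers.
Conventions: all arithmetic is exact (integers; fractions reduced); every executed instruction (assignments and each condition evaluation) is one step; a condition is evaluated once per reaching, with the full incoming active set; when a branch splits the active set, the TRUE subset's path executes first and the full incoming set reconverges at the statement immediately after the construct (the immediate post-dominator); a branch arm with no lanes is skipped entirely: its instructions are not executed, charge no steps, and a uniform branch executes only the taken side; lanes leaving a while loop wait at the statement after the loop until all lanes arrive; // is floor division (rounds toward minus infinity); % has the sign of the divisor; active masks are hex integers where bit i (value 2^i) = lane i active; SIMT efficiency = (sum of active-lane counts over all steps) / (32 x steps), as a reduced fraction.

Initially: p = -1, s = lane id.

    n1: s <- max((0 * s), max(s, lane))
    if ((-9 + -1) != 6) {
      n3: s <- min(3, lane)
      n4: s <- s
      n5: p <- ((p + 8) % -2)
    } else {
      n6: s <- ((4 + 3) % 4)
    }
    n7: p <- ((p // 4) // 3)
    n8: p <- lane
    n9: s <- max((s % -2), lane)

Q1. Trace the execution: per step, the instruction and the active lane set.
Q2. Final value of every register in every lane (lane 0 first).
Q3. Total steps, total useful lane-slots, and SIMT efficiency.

step 0: s <- max((0 * s), max(s, lane)) 0xffffffff
step 1: eval ((-9 + -1) != 6)        0xffffffff
step 2: s <- min(3, lane)            0xffffffff
step 3: s <- s                       0xffffffff
step 4: p <- ((p + 8) % -2)          0xffffffff
step 5: p <- ((p // 4) // 3)         0xffffffff
step 6: p <- lane                    0xffffffff
step 7: s <- max((s % -2), lane)     0xffffffff

Answer: 8 steps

p: 0,1,2,3,4,5,6,7,8,9,10,11,12,13,14,15,16,17,18,19,20,21,22,23,24,25,26,27,28,29,30,31
s: 0,1,2,3,4,5,6,7,8,9,10,11,12,13,14,15,16,17,18,19,20,21,22,23,24,25,26,27,28,29,30,31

steps = 8; useful = 256; efficiency = 256/256 = 1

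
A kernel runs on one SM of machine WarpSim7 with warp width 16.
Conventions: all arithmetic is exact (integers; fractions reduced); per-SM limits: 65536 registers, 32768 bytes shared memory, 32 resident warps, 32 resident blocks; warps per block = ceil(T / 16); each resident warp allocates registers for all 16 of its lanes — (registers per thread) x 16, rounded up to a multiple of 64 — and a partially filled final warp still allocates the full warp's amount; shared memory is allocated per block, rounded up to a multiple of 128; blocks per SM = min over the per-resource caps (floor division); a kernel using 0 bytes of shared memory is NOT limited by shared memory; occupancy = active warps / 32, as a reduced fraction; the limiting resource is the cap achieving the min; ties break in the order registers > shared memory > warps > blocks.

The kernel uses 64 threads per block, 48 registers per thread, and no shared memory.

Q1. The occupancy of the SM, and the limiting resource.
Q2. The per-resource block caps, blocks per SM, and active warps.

Answer: occupancy 1, limited by warps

registers: 21 blocks
shared memory: no limit (kernel uses none)
warps: 8 blocks
blocks: 32 blocks

Answer: 8 blocks, 32 active warps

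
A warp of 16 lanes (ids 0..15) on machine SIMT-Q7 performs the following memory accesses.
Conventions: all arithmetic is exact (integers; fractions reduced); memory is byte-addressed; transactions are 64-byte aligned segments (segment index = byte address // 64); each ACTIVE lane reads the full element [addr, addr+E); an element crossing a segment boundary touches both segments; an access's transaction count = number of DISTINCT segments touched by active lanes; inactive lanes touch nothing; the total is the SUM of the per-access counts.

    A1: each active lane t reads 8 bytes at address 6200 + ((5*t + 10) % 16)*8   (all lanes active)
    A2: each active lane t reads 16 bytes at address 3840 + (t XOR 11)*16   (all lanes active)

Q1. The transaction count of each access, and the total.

A1: 3 transactions
A2: 4 transactions

Answer: 3,4; total 7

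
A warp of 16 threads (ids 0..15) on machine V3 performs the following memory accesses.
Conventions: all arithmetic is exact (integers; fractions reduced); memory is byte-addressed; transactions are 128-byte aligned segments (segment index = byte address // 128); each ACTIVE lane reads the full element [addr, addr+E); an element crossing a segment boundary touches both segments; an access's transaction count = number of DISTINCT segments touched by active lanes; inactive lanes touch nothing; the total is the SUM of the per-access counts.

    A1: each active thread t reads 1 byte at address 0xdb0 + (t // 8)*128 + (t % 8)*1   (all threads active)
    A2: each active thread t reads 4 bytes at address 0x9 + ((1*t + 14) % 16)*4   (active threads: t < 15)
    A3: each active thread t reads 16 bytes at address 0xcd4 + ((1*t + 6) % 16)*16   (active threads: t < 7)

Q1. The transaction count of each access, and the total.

A1: 2 transactions
A2: 1 transaction
A3: 2 transactions

Answer: 2,1,2; total 5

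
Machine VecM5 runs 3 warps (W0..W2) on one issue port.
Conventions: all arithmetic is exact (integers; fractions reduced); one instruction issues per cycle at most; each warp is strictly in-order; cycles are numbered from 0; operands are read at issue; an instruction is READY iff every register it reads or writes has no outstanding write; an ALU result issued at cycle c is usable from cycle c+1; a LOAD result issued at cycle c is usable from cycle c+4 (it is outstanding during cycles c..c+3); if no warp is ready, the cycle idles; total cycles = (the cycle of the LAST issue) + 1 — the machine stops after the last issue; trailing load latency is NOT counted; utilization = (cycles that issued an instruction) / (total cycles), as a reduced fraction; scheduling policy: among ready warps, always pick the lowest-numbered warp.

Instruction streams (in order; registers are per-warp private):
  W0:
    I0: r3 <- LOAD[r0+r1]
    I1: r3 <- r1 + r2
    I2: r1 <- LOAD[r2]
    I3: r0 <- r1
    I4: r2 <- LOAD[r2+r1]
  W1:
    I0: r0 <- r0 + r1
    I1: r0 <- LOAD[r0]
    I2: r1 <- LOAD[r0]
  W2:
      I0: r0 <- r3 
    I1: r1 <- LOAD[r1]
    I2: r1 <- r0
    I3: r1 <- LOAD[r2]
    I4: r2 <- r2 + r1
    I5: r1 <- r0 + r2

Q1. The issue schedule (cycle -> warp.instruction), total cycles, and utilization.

cycle 0: W0.I0
cycle 1: W1.I0
cycle 2: W1.I1
cycle 3: W2.I0
cycle 4: W0.I1
cycle 5: W0.I2
cycle 6: W1.I2
cycle 7: W2.I1
cycle 8: idle
cycle 9: W0.I3
cycle 10: W0.I4
cycle 11: W2.I2
cycle 12: W2.I3
cycle 13: idle
cycle 14: idle
cycle 15: idle
cycle 16: W2.I4
cycle 17: W2.I5

Answer: 18 cycles, utilization 7/9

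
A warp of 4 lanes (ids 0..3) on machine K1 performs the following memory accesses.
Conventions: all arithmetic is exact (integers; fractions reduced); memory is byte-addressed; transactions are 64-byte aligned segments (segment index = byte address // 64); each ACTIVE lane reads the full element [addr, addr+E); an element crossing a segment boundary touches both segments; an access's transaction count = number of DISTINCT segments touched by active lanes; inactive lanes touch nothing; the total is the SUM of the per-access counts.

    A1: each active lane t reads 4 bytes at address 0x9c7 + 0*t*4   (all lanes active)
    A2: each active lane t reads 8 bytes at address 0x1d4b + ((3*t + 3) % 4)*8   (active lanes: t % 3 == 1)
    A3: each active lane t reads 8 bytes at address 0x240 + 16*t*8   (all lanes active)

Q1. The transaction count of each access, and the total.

A1: 1 transaction
A2: 1 transaction
A3: 4 transactions

Answer: 1,1,4; total 6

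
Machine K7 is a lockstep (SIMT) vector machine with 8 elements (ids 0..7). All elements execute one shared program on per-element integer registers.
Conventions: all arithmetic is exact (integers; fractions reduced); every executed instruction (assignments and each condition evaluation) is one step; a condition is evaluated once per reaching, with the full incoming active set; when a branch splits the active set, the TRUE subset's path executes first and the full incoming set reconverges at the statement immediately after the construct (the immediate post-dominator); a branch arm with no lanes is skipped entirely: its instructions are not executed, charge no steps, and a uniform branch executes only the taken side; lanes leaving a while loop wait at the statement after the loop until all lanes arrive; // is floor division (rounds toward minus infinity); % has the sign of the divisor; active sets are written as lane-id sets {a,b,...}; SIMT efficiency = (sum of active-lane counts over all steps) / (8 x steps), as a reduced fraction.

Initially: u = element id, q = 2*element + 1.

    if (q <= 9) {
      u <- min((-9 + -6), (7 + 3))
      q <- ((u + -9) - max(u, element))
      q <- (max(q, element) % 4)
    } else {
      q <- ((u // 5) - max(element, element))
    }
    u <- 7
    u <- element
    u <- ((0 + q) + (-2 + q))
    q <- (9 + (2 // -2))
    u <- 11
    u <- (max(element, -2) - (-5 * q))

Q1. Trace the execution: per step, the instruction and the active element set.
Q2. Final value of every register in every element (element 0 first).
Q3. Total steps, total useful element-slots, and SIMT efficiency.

step 0: eval (q <= 9)                {0,1,2,3,4,5,6,7}
step 1: u <- min((-9 + -6), (7 + 3)) {0,1,2,3,4}
step 2: q <- ((u + -9) - max(u, element)) {0,1,2,3,4}
step 3: q <- (max(q, element) % 4)   {0,1,2,3,4}
step 4: q <- ((u // 5) - max(element, element)) {5,6,7}
step 5: u <- 7                       {0,1,2,3,4,5,6,7}
step 6: u <- element                 {0,1,2,3,4,5,6,7}
step 7: u <- ((0 + q) + (-2 + q))    {0,1,2,3,4,5,6,7}
step 8: q <- (9 + (2 // -2))         {0,1,2,3,4,5,6,7}
step 9: u <- 11                      {0,1,2,3,4,5,6,7}
step 10: u <- (max(element, -2) - (-5 * q)) {0,1,2,3,4,5,6,7}

Answer: 11 steps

u: 40,41,42,43,44,45,46,47
q: 8,8,8,8,8,8,8,8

steps = 11; useful = 74; efficiency = 74/88 = 37/44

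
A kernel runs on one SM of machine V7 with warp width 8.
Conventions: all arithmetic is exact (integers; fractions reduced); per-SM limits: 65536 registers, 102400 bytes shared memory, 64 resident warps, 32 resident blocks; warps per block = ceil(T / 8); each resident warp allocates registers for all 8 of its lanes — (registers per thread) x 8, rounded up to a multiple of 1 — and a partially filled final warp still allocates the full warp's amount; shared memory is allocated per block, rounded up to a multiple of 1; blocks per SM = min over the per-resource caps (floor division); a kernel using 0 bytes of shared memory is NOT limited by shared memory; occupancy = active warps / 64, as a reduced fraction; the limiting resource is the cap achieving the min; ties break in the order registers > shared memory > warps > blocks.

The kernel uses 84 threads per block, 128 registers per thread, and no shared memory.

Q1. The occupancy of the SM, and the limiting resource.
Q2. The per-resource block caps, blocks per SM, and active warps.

Answer: occupancy 55/64, limited by registers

registers: 5 blocks
shared memory: no limit (kernel uses none)
warps: 5 blocks
blocks: 32 blocks

Answer: 5 blocks, 55 active warps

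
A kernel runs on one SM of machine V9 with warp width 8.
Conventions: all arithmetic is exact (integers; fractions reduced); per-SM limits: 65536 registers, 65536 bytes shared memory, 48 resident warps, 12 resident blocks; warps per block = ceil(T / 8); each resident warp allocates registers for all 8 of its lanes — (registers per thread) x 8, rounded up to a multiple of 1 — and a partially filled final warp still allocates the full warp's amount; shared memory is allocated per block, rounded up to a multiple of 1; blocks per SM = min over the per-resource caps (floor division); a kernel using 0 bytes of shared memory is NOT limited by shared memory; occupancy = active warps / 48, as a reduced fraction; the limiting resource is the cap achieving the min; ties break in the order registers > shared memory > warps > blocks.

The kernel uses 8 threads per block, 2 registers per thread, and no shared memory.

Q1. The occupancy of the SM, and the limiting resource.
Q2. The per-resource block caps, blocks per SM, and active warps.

Answer: occupancy 1/4, limited by blocks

registers: 4096 blocks
shared memory: no limit (kernel uses none)
warps: 48 blocks
blocks: 12 blocks

Answer: 12 blocks, 12 active warps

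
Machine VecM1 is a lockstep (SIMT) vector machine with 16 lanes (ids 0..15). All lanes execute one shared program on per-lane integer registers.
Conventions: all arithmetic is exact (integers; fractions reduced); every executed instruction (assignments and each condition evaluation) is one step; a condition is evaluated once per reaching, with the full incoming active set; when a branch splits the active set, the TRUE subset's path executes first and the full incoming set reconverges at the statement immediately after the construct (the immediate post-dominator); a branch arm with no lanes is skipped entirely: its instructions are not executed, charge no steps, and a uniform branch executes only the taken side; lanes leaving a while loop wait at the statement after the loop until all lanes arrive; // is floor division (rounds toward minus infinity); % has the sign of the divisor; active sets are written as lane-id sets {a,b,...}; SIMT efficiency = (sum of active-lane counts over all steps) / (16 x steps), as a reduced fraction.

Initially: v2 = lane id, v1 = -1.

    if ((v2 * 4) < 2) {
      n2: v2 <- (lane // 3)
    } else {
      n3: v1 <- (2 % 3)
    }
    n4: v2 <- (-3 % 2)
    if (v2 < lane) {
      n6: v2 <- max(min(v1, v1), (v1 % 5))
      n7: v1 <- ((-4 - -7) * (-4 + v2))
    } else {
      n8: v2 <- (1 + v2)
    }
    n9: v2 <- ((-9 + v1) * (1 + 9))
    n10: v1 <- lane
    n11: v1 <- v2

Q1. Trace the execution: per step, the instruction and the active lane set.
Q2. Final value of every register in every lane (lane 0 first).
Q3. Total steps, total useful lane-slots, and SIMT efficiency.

step 0: eval ((v2 * 4) < 2)          {0,1,2,3,4,5,6,7,8,9,10,11,12,13,14,15}
step 1: v2 <- (lane // 3)            {0}
step 2: v1 <- (2 % 3)                {1,2,3,4,5,6,7,8,9,10,11,12,13,14,15}
step 3: v2 <- (-3 % 2)               {0,1,2,3,4,5,6,7,8,9,10,11,12,13,14,15}
step 4: eval (v2 < lane)             {0,1,2,3,4,5,6,7,8,9,10,11,12,13,14,15}
step 5: v2 <- max(min(v1, v1), (v1 % 5)) {2,3,4,5,6,7,8,9,10,11,12,13,14,15}
step 6: v1 <- ((-4 - -7) * (-4 + v2)) {2,3,4,5,6,7,8,9,10,11,12,13,14,15}
step 7: v2 <- (1 + v2)               {0,1}
step 8: v2 <- ((-9 + v1) * (1 + 9))  {0,1,2,3,4,5,6,7,8,9,10,11,12,13,14,15}
step 9: v1 <- lane                   {0,1,2,3,4,5,6,7,8,9,10,11,12,13,14,15}
step 10: v1 <- v2                     {0,1,2,3,4,5,6,7,8,9,10,11,12,13,14,15}

Answer: 11 steps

v2: -100,-70,-150,-150,-150,-150,-150,-150,-150,-150,-150,-150,-150,-150,-150,-150
v1: -100,-70,-150,-150,-150,-150,-150,-150,-150,-150,-150,-150,-150,-150,-150,-150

steps = 11; useful = 142; efficiency = 142/176 = 71/88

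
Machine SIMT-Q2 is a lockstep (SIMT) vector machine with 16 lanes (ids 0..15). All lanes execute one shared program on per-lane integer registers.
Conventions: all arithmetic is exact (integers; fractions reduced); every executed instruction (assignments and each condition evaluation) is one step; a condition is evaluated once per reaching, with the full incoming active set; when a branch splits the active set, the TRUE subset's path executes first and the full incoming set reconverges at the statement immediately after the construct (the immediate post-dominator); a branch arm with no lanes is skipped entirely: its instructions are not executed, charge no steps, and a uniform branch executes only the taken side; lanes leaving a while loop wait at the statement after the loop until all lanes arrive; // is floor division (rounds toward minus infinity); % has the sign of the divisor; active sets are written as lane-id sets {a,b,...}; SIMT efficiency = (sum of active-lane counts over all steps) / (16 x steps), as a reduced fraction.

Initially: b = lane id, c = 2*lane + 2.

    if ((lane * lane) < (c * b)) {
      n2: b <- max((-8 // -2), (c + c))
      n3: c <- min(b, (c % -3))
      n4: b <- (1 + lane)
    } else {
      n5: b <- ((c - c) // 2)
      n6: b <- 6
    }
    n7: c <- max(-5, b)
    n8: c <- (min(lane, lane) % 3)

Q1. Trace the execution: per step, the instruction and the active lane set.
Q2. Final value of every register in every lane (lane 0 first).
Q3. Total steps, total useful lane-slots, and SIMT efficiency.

step 0: eval ((lane * lane) < (c * b)) {0,1,2,3,4,5,6,7,8,9,10,11,12,13,14,15}
step 1: b <- max((-8 // -2), (c + c)) {1,2,3,4,5,6,7,8,9,10,11,12,13,14,15}
step 2: c <- min(b, (c % -3))        {1,2,3,4,5,6,7,8,9,10,11,12,13,14,15}
step 3: b <- (1 + lane)              {1,2,3,4,5,6,7,8,9,10,11,12,13,14,15}
step 4: b <- ((c - c) // 2)          {0}
step 5: b <- 6                       {0}
step 6: c <- max(-5, b)              {0,1,2,3,4,5,6,7,8,9,10,11,12,13,14,15}
step 7: c <- (min(lane, lane) % 3)   {0,1,2,3,4,5,6,7,8,9,10,11,12,13,14,15}

Answer: 8 steps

b: 6,2,3,4,5,6,7,8,9,10,11,12,13,14,15,16
c: 0,1,2,0,1,2,0,1,2,0,1,2,0,1,2,0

steps = 8; useful = 95; efficiency = 95/128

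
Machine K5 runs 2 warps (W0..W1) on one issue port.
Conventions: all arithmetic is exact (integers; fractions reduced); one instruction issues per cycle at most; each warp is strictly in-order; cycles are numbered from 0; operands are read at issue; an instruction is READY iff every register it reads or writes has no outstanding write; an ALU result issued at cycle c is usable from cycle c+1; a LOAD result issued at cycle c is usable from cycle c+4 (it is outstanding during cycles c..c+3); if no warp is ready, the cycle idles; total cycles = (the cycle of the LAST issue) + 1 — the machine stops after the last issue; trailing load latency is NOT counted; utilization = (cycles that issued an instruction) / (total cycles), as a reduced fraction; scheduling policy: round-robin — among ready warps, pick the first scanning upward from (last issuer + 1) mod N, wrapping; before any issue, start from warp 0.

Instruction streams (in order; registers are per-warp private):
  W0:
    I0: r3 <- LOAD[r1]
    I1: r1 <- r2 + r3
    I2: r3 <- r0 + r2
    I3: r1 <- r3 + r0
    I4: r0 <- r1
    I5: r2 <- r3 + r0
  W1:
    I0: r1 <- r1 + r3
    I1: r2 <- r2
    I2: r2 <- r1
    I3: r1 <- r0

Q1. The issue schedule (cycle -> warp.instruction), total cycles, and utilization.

cycle 0: W0.I0
cycle 1: W1.I0
cycle 2: W1.I1
cycle 3: W1.I2
cycle 4: W0.I1
cycle 5: W1.I3
cycle 6: W0.I2
cycle 7: W0.I3
cycle 8: W0.I4
cycle 9: W0.I5

Answer: 10 cycles, utilization 1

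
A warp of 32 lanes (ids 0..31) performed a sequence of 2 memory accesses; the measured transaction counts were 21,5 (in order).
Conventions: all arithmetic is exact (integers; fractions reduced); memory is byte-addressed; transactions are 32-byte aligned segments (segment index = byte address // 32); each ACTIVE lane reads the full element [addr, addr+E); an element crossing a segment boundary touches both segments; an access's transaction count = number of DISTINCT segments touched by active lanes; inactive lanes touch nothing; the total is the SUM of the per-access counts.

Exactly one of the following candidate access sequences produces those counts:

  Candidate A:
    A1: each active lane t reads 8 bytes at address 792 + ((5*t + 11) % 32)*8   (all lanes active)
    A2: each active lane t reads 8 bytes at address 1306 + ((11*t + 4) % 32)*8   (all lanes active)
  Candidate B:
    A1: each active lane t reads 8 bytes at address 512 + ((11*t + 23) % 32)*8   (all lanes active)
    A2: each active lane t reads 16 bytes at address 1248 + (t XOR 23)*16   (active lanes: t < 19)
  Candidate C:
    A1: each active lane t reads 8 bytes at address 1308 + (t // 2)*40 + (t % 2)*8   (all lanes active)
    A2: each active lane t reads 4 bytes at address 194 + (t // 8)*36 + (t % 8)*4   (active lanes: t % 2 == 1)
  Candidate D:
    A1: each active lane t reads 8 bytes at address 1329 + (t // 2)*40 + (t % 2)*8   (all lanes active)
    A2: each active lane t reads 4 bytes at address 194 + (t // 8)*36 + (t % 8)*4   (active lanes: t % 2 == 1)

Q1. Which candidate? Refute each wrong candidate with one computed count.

A: A1 gives 9 transactions, not 21
B: A1 gives 8 transactions, not 21
D: A1 gives 20 transactions, not 21
C: all counts match (21,5)

Answer: C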